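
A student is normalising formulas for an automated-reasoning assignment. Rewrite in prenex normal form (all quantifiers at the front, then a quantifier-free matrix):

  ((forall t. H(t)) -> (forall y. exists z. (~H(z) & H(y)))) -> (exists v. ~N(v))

forall t. exists y. forall z. exists v. (H(t) & (H(z) | ~H(y)) | ~N(v))

Eliminate → and ↔ using ¬ and ∨.
  ~(~(forall t. H(t)) | (forall y. exists z. (~H(z) & H(y)))) | (exists v. ~N(v))
Drive negations inward (¬∀x A ≡ ∃x ¬A, ¬∃x A ≡ ∀x ¬A, De Morgan for ∧/∨):
  (forall t. H(t)) & (exists y. forall z. (H(z) | ~H(y))) | (exists v. ~N(v))
All bound variables are already distinct, so no renaming is needed.
Pull the quantifiers to the front (each side's bound variable is not free in the other side):
  forall t. exists y. forall z. exists v. (H(t) & (H(z) | ~H(y)) | ~N(v))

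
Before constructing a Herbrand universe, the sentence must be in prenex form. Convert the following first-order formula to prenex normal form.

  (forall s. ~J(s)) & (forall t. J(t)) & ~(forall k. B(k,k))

forall s. forall t. exists k. (~J(s) & J(t) & ~B(k,k))

Move each ¬ inward, flipping quantifiers it crosses:
  (forall s. ~J(s)) & (forall t. J(t)) & (exists k. ~B(k,k))
All bound variables are already distinct, so no renaming is needed.
Pull the quantifiers to the front (each side's bound variable is not free in the other side):
  forall s. forall t. exists k. (~J(s) & J(t) & ~B(k,k))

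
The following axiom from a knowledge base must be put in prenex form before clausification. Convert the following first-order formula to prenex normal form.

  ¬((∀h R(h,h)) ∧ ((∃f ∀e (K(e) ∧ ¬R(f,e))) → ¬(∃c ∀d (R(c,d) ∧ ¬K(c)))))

First replace A → B with ¬A ∨ B.
  ¬((∀h R(h,h)) ∧ (¬(∃f ∀e (K(e) ∧ ¬R(f,e))) ∨ ¬(∃c ∀d (R(c,d) ∧ ¬K(c)))))
Move each ¬ inward, flipping quantifiers it crosses:
  (∃h ¬R(h,h)) ∨ (∃f ∀e (K(e) ∧ ¬R(f,e))) ∧ (∃c ∀d (R(c,d) ∧ ¬K(c)))
Extract every quantifier outward, since the variables are now distinct and don't occur free across branches:
  ∃h ∃f ∀e ∃c ∀d (¬R(h,h) ∨ K(e) ∧ ¬R(f,e) ∧ R(c,d) ∧ ¬K(c))

∃h ∃f ∀e ∃c ∀d (¬R(h,h) ∨ K(e) ∧ ¬R(f,e) ∧ R(c,d) ∧ ¬K(c))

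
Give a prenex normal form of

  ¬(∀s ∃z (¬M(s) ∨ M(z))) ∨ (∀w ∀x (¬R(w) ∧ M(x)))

∃s ∀z ∀w ∀x (M(s) ∧ ¬M(z) ∨ ¬R(w) ∧ M(x))

Move each ¬ inward, flipping quantifiers it crosses:
  (∃s ∀z (M(s) ∧ ¬M(z))) ∨ (∀w ∀x (¬R(w) ∧ M(x)))
Finally move all quantifiers to the prefix:
  ∃s ∀z ∀w ∀x (M(s) ∧ ¬M(z) ∨ ¬R(w) ∧ M(x))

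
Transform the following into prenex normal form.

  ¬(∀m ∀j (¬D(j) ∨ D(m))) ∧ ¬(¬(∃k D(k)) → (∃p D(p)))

∃m ∃j ∀k ∀p (D(j) ∧ ¬D(m) ∧ ¬D(k) ∧ ¬D(p))

First replace A → B with ¬A ∨ B.
  ¬(∀m ∀j (¬D(j) ∨ D(m))) ∧ ¬(¬¬(∃k D(k)) ∨ (∃p D(p)))
Drive negations inward (¬∀x A ≡ ∃x ¬A, ¬∃x A ≡ ∀x ¬A, De Morgan for ∧/∨):
  (∃m ∃j (D(j) ∧ ¬D(m))) ∧ (∀k ¬D(k)) ∧ (∀p ¬D(p))
All bound variables are already distinct, so no renaming is needed.
Pull the quantifiers to the front (each side's bound variable is not free in the other side):
  ∃m ∃j ∀k ∀p (D(j) ∧ ¬D(m) ∧ ¬D(k) ∧ ¬D(p))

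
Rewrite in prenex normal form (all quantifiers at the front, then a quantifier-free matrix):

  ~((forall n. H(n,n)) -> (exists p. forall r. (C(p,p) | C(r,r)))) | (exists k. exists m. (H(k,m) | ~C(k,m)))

Rewrite implications/biconditionals: A → B as ¬A ∨ B.
  ~(~(forall n. H(n,n)) | (exists p. forall r. (C(p,p) | C(r,r)))) | (exists k. exists m. (H(k,m) | ~C(k,m)))
Drive negations inward (¬∀x A ≡ ∃x ¬A, ¬∃x A ≡ ∀x ¬A, De Morgan for ∧/∨):
  (forall n. H(n,n)) & (forall p. exists r. (~C(p,p) & ~C(r,r))) | (exists k. exists m. (H(k,m) | ~C(k,m)))
All bound variables are already distinct, so no renaming is needed.
Extract every quantifier outward, since the variables are now distinct and don't occur free across branches:
  forall n. forall p. exists r. exists k. exists m. (H(n,n) & ~C(p,p) & ~C(r,r) | H(k,m) | ~C(k,m))

forall n. forall p. exists r. exists k. exists m. (H(n,n) & ~C(p,p) & ~C(r,r) | H(k,m) | ~C(k,m))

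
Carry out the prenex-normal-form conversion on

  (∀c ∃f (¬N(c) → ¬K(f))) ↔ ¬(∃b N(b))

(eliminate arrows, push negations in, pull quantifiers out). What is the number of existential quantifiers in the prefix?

Rewrite implications/biconditionals: A → B as ¬A ∨ B; A ↔ B as (¬A ∨ B) ∧ (¬B ∨ A).
  (¬(∀c ∃f (¬¬N(c) ∨ ¬K(f))) ∨ ¬(∃b N(b))) ∧ (¬¬(∃b N(b)) ∨ (∀c ∃f (¬¬N(c) ∨ ¬K(f))))
Push ¬ through the quantifiers and connectives to reach negation normal form:
  ((∃c ∀f (¬N(c) ∧ K(f))) ∨ (∀b ¬N(b))) ∧ ((∃b N(b)) ∨ (∀c ∃f (N(c) ∨ ¬K(f))))
Rename bound variables to avoid capture: b↦z1, c↦v1, f↦r.
  ((∃c ∀f (¬N(c) ∧ K(f))) ∨ (∀b ¬N(b))) ∧ ((∃z1 N(z1)) ∨ (∀v1 ∃r (N(v1) ∨ ¬K(r))))
Finally move all quantifiers to the prefix:
  ∃c ∀f ∀b ∃z1 ∀v1 ∃r ((¬N(c) ∧ K(f) ∨ ¬N(b)) ∧ (N(z1) ∨ N(v1) ∨ ¬K(r)))
The prefix is ∃c ∀f ∀b ∃z1 ∀v1 ∃r: 3 universal, 3 existential.

3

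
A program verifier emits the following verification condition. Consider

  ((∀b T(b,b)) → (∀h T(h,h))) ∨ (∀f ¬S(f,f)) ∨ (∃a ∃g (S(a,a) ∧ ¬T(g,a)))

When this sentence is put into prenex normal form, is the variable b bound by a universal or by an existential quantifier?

existential

First replace A → B with ¬A ∨ B.
  ¬(∀b T(b,b)) ∨ (∀h T(h,h)) ∨ (∀f ¬S(f,f)) ∨ (∃a ∃g (S(a,a) ∧ ¬T(g,a)))
Drive negations inward (¬∀x A ≡ ∃x ¬A, ¬∃x A ≡ ∀x ¬A, De Morgan for ∧/∨):
  (∃b ¬T(b,b)) ∨ (∀h T(h,h)) ∨ (∀f ¬S(f,f)) ∨ (∃a ∃g (S(a,a) ∧ ¬T(g,a)))
All bound variables are already distinct, so no renaming is needed.
Pull the quantifiers to the front (each side's bound variable is not free in the other side):
  ∃b ∀h ∀f ∃a ∃g (¬T(b,b) ∨ T(h,h) ∨ ¬S(f,f) ∨ S(a,a) ∧ ¬T(g,a))
The quantifier ∀b sits under an odd number of negations (counting the antecedent side of each →), so it flips to ∃b.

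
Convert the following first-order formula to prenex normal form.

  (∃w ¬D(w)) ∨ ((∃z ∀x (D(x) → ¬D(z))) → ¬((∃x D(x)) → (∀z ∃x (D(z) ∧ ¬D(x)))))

Rewrite implications/biconditionals: A → B as ¬A ∨ B.
  (∃w ¬D(w)) ∨ ¬(∃z ∀x (¬D(x) ∨ ¬D(z))) ∨ ¬(¬(∃x D(x)) ∨ (∀z ∃x (D(z) ∧ ¬D(x))))
Push ¬ through the quantifiers and connectives to reach negation normal form:
  (∃w ¬D(w)) ∨ (∀z ∃x (D(x) ∧ D(z))) ∨ (∃x D(x)) ∧ (∃z ∀x (¬D(z) ∨ D(x)))
Standardize variables apart so no two quantifiers bind the same name: x↦u1, z↦w1, x↦r.
  (∃w ¬D(w)) ∨ (∀z ∃x (D(x) ∧ D(z))) ∨ (∃u1 D(u1)) ∧ (∃w1 ∀r (¬D(w1) ∨ D(r)))
Finally move all quantifiers to the prefix:
  ∃w ∀z ∃x ∃u1 ∃w1 ∀r (¬D(w) ∨ D(x) ∧ D(z) ∨ D(u1) ∧ (¬D(w1) ∨ D(r)))

∃w ∀z ∃x ∃u1 ∃w1 ∀r (¬D(w) ∨ D(x) ∧ D(z) ∨ D(u1) ∧ (¬D(w1) ∨ D(r)))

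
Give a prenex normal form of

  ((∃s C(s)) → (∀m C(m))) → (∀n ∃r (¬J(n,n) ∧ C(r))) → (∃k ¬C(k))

∃s ∃m ∃n ∀r ∃k (C(s) ∧ ¬C(m) ∨ J(n,n) ∨ ¬C(r) ∨ ¬C(k))

Rewrite implications/biconditionals: A → B as ¬A ∨ B.
  ¬(¬(∃s C(s)) ∨ (∀m C(m))) ∨ ¬(∀n ∃r (¬J(n,n) ∧ C(r))) ∨ (∃k ¬C(k))
Push ¬ through the quantifiers and connectives to reach negation normal form:
  (∃s C(s)) ∧ (∃m ¬C(m)) ∨ (∃n ∀r (J(n,n) ∨ ¬C(r))) ∨ (∃k ¬C(k))
All bound variables are already distinct, so no renaming is needed.
Finally move all quantifiers to the prefix:
  ∃s ∃m ∃n ∀r ∃k (C(s) ∧ ¬C(m) ∨ J(n,n) ∨ ¬C(r) ∨ ¬C(k))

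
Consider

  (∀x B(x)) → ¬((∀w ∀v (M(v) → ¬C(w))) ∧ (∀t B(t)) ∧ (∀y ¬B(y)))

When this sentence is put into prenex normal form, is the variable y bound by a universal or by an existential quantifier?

existential

First replace A → B with ¬A ∨ B.
  ¬(∀x B(x)) ∨ ¬((∀w ∀v (¬M(v) ∨ ¬C(w))) ∧ (∀t B(t)) ∧ (∀y ¬B(y)))
Drive negations inward (¬∀x A ≡ ∃x ¬A, ¬∃x A ≡ ∀x ¬A, De Morgan for ∧/∨):
  (∃x ¬B(x)) ∨ (∃w ∃v (M(v) ∧ C(w))) ∨ (∃t ¬B(t)) ∨ (∃y B(y))
All bound variables are already distinct, so no renaming is needed.
Extract every quantifier outward, since the variables are now distinct and don't occur free across branches:
  ∃x ∃w ∃v ∃t ∃y (¬B(x) ∨ M(v) ∧ C(w) ∨ ¬B(t) ∨ B(y))
The quantifier ∀y sits under an odd number of negations (counting the antecedent side of each →), so it flips to ∃y.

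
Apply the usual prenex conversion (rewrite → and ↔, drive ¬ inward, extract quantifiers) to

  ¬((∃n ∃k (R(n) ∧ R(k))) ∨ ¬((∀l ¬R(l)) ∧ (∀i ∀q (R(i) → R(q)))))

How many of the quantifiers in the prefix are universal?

5

First replace A → B with ¬A ∨ B.
  ¬((∃n ∃k (R(n) ∧ R(k))) ∨ ¬((∀l ¬R(l)) ∧ (∀i ∀q (¬R(i) ∨ R(q)))))
Drive negations inward (¬∀x A ≡ ∃x ¬A, ¬∃x A ≡ ∀x ¬A, De Morgan for ∧/∨):
  (∀n ∀k (¬R(n) ∨ ¬R(k))) ∧ (∀l ¬R(l)) ∧ (∀i ∀q (¬R(i) ∨ R(q)))
All bound variables are already distinct, so no renaming is needed.
Extract every quantifier outward, since the variables are now distinct and don't occur free across branches:
  ∀n ∀k ∀l ∀i ∀q ((¬R(n) ∨ ¬R(k)) ∧ ¬R(l) ∧ (¬R(i) ∨ R(q)))
The prefix is ∀n ∀k ∀l ∀i ∀q: 5 universal, 0 existential.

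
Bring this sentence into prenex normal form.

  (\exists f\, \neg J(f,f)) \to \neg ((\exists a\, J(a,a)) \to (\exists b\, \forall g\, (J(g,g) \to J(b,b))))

\forall f\, \exists a\, \forall b\, \exists g\, (J(f,f) \lor J(a,a) \land J(g,g) \land \neg J(b,b))

First replace A → B with ¬A ∨ B.
  \neg (\exists f\, \neg J(f,f)) \lor \neg (\neg (\exists a\, J(a,a)) \lor (\exists b\, \forall g\, (\neg J(g,g) \lor J(b,b))))
Drive negations inward (¬∀x A ≡ ∃x ¬A, ¬∃x A ≡ ∀x ¬A, De Morgan for ∧/∨):
  (\forall f\, J(f,f)) \lor (\exists a\, J(a,a)) \land (\forall b\, \exists g\, (J(g,g) \land \neg J(b,b)))
Finally move all quantifiers to the prefix:
  \forall f\, \exists a\, \forall b\, \exists g\, (J(f,f) \lor J(a,a) \land J(g,g) \land \neg J(b,b))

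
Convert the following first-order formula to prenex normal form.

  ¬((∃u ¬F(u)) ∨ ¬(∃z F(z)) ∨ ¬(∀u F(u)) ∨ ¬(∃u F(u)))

Move each ¬ inward, flipping quantifiers it crosses:
  (∀u F(u)) ∧ (∃z F(z)) ∧ (∀u F(u)) ∧ (∃u F(u))
Give each quantifier a distinct variable: u↦a, u↦w1.
  (∀u F(u)) ∧ (∃z F(z)) ∧ (∀a F(a)) ∧ (∃w1 F(w1))
Pull the quantifiers to the front (each side's bound variable is not free in the other side):
  ∀u ∃z ∀a ∃w1 (F(u) ∧ F(z) ∧ F(a) ∧ F(w1))

∀u ∃z ∀a ∃w1 (F(u) ∧ F(z) ∧ F(a) ∧ F(w1))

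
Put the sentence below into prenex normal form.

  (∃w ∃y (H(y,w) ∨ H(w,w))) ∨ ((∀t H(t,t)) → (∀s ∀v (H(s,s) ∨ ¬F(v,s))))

First replace A → B with ¬A ∨ B.
  (∃w ∃y (H(y,w) ∨ H(w,w))) ∨ ¬(∀t H(t,t)) ∨ (∀s ∀v (H(s,s) ∨ ¬F(v,s)))
Move each ¬ inward, flipping quantifiers it crosses:
  (∃w ∃y (H(y,w) ∨ H(w,w))) ∨ (∃t ¬H(t,t)) ∨ (∀s ∀v (H(s,s) ∨ ¬F(v,s)))
All bound variables are already distinct, so no renaming is needed.
Finally move all quantifiers to the prefix:
  ∃w ∃y ∃t ∀s ∀v (H(y,w) ∨ H(w,w) ∨ ¬H(t,t) ∨ H(s,s) ∨ ¬F(v,s))

∃w ∃y ∃t ∀s ∀v (H(y,w) ∨ H(w,w) ∨ ¬H(t,t) ∨ H(s,s) ∨ ¬F(v,s))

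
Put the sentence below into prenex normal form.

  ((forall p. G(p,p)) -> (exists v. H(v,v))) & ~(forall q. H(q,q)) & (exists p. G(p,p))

Eliminate → and ↔ using ¬ and ∨.
  (~(forall p. G(p,p)) | (exists v. H(v,v))) & ~(forall q. H(q,q)) & (exists p. G(p,p))
Move each ¬ inward, flipping quantifiers it crosses:
  ((exists p. ~G(p,p)) | (exists v. H(v,v))) & (exists q. ~H(q,q)) & (exists p. G(p,p))
Give each quantifier a distinct variable: p↦w1.
  ((exists p. ~G(p,p)) | (exists v. H(v,v))) & (exists q. ~H(q,q)) & (exists w1. G(w1,w1))
Pull the quantifiers to the front (each side's bound variable is not free in the other side):
  exists p. exists v. exists q. exists w1. ((~G(p,p) | H(v,v)) & ~H(q,q) & G(w1,w1))

exists p. exists v. exists q. exists w1. ((~G(p,p) | H(v,v)) & ~H(q,q) & G(w1,w1))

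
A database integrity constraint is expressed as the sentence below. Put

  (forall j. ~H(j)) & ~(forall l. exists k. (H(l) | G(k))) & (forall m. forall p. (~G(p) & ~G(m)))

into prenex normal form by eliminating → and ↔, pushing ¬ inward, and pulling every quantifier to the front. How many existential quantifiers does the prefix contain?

Move each ¬ inward, flipping quantifiers it crosses:
  (forall j. ~H(j)) & (exists l. forall k. (~H(l) & ~G(k))) & (forall m. forall p. (~G(p) & ~G(m)))
All bound variables are already distinct, so no renaming is needed.
Extract every quantifier outward, since the variables are now distinct and don't occur free across branches:
  forall j. exists l. forall k. forall m. forall p. (~H(j) & ~H(l) & ~G(k) & ~G(p) & ~G(m))
The prefix is forall j exists l forall k forall m forall p: 4 universal, 1 existential.

1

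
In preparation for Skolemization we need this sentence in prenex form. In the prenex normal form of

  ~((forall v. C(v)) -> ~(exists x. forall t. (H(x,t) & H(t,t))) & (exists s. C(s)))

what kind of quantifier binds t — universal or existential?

First replace A → B with ¬A ∨ B.
  ~(~(forall v. C(v)) | ~(exists x. forall t. (H(x,t) & H(t,t))) & (exists s. C(s)))
Move each ¬ inward, flipping quantifiers it crosses:
  (forall v. C(v)) & ((exists x. forall t. (H(x,t) & H(t,t))) | (forall s. ~C(s)))
All bound variables are already distinct, so no renaming is needed.
Pull the quantifiers to the front (each side's bound variable is not free in the other side):
  forall v. exists x. forall t. forall s. (C(v) & (H(x,t) & H(t,t) | ~C(s)))
The quantifier forall t sits under an even number of negations (counting the antecedent side of each →), so it remains universal.

universal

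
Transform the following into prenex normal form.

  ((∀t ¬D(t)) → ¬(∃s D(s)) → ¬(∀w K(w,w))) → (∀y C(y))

Eliminate → and ↔ using ¬ and ∨.
  ¬(¬(∀t ¬D(t)) ∨ ¬¬(∃s D(s)) ∨ ¬(∀w K(w,w))) ∨ (∀y C(y))
Push ¬ through the quantifiers and connectives to reach negation normal form:
  (∀t ¬D(t)) ∧ (∀s ¬D(s)) ∧ (∀w K(w,w)) ∨ (∀y C(y))
All bound variables are already distinct, so no renaming is needed.
Finally move all quantifiers to the prefix:
  ∀t ∀s ∀w ∀y (¬D(t) ∧ ¬D(s) ∧ K(w,w) ∨ C(y))

∀t ∀s ∀w ∀y (¬D(t) ∧ ¬D(s) ∧ K(w,w) ∨ C(y))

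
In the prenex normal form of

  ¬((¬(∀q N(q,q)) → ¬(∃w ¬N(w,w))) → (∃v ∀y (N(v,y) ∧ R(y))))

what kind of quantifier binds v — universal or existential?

universal

First replace A → B with ¬A ∨ B.
  ¬(¬(¬¬(∀q N(q,q)) ∨ ¬(∃w ¬N(w,w))) ∨ (∃v ∀y (N(v,y) ∧ R(y))))
Push ¬ through the quantifiers and connectives to reach negation normal form:
  ((∀q N(q,q)) ∨ (∀w N(w,w))) ∧ (∀v ∃y (¬N(v,y) ∨ ¬R(y)))
All bound variables are already distinct, so no renaming is needed.
Pull the quantifiers to the front (each side's bound variable is not free in the other side):
  ∀q ∀w ∀v ∃y ((N(q,q) ∨ N(w,w)) ∧ (¬N(v,y) ∨ ¬R(y)))
The quantifier ∃v sits under an odd number of negations (counting the antecedent side of each →), so it flips to ∀v.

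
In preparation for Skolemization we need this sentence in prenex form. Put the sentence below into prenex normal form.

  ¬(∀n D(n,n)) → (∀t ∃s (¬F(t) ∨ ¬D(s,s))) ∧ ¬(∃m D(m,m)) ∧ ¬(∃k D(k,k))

∀n ∀t ∃s ∀m ∀k (D(n,n) ∨ (¬F(t) ∨ ¬D(s,s)) ∧ ¬D(m,m) ∧ ¬D(k,k))

First replace A → B with ¬A ∨ B.
  ¬¬(∀n D(n,n)) ∨ (∀t ∃s (¬F(t) ∨ ¬D(s,s))) ∧ ¬(∃m D(m,m)) ∧ ¬(∃k D(k,k))
Move each ¬ inward, flipping quantifiers it crosses:
  (∀n D(n,n)) ∨ (∀t ∃s (¬F(t) ∨ ¬D(s,s))) ∧ (∀m ¬D(m,m)) ∧ (∀k ¬D(k,k))
Extract every quantifier outward, since the variables are now distinct and don't occur free across branches:
  ∀n ∀t ∃s ∀m ∀k (D(n,n) ∨ (¬F(t) ∨ ¬D(s,s)) ∧ ¬D(m,m) ∧ ¬D(k,k))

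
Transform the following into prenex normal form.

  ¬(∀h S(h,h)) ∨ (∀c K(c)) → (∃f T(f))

Rewrite implications/biconditionals: A → B as ¬A ∨ B.
  ¬(¬(∀h S(h,h)) ∨ (∀c K(c))) ∨ (∃f T(f))
Drive negations inward (¬∀x A ≡ ∃x ¬A, ¬∃x A ≡ ∀x ¬A, De Morgan for ∧/∨):
  (∀h S(h,h)) ∧ (∃c ¬K(c)) ∨ (∃f T(f))
Extract every quantifier outward, since the variables are now distinct and don't occur free across branches:
  ∀h ∃c ∃f (S(h,h) ∧ ¬K(c) ∨ T(f))

∀h ∃c ∃f (S(h,h) ∧ ¬K(c) ∨ T(f))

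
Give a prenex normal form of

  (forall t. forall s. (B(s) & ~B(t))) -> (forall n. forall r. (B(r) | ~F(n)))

exists t. exists s. forall n. forall r. (~B(s) | B(t) | B(r) | ~F(n))

Eliminate → and ↔ using ¬ and ∨.
  ~(forall t. forall s. (B(s) & ~B(t))) | (forall n. forall r. (B(r) | ~F(n)))
Move each ¬ inward, flipping quantifiers it crosses:
  (exists t. exists s. (~B(s) | B(t))) | (forall n. forall r. (B(r) | ~F(n)))
All bound variables are already distinct, so no renaming is needed.
Extract every quantifier outward, since the variables are now distinct and don't occur free across branches:
  exists t. exists s. forall n. forall r. (~B(s) | B(t) | B(r) | ~F(n))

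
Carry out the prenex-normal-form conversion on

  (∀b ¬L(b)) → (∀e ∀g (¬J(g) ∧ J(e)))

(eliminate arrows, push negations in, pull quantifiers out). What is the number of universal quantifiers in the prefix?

2

Rewrite implications/biconditionals: A → B as ¬A ∨ B.
  ¬(∀b ¬L(b)) ∨ (∀e ∀g (¬J(g) ∧ J(e)))
Push ¬ through the quantifiers and connectives to reach negation normal form:
  (∃b L(b)) ∨ (∀e ∀g (¬J(g) ∧ J(e)))
All bound variables are already distinct, so no renaming is needed.
Pull the quantifiers to the front (each side's bound variable is not free in the other side):
  ∃b ∀e ∀g (L(b) ∨ ¬J(g) ∧ J(e))
The prefix is ∃b ∀e ∀g: 2 universal, 1 existential.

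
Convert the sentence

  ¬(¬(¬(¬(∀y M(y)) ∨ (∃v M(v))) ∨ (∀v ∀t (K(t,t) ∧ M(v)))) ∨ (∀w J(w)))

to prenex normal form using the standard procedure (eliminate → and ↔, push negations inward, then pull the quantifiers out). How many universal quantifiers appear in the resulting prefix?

4

Push ¬ through the quantifiers and connectives to reach negation normal form:
  ((∀y M(y)) ∧ (∀v ¬M(v)) ∨ (∀v ∀t (K(t,t) ∧ M(v)))) ∧ (∃w ¬J(w))
Standardize variables apart so no two quantifiers bind the same name: v↦u.
  ((∀y M(y)) ∧ (∀v ¬M(v)) ∨ (∀u ∀t (K(t,t) ∧ M(u)))) ∧ (∃w ¬J(w))
Finally move all quantifiers to the prefix:
  ∀y ∀v ∀u ∀t ∃w ((M(y) ∧ ¬M(v) ∨ K(t,t) ∧ M(u)) ∧ ¬J(w))
The prefix is ∀y ∀v ∀u ∀t ∃w: 4 universal, 1 existential.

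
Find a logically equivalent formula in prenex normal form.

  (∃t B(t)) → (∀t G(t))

∀t ∀w (¬B(t) ∨ G(w))

Rewrite implications/biconditionals: A → B as ¬A ∨ B.
  ¬(∃t B(t)) ∨ (∀t G(t))
Move each ¬ inward, flipping quantifiers it crosses:
  (∀t ¬B(t)) ∨ (∀t G(t))
Give each quantifier a distinct variable: t↦w.
  (∀t ¬B(t)) ∨ (∀w G(w))
Pull the quantifiers to the front (each side's bound variable is not free in the other side):
  ∀t ∀w (¬B(t) ∨ G(w))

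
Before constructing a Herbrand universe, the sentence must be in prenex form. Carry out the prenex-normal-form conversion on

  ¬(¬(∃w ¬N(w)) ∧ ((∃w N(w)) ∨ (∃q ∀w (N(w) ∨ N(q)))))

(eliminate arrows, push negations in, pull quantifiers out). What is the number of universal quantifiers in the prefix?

Move each ¬ inward, flipping quantifiers it crosses:
  (∃w ¬N(w)) ∨ (∀w ¬N(w)) ∧ (∀q ∃w (¬N(w) ∧ ¬N(q)))
Rename bound variables to avoid capture: w↦y1, w↦b.
  (∃w ¬N(w)) ∨ (∀y1 ¬N(y1)) ∧ (∀q ∃b (¬N(b) ∧ ¬N(q)))
Finally move all quantifiers to the prefix:
  ∃w ∀y1 ∀q ∃b (¬N(w) ∨ ¬N(y1) ∧ ¬N(b) ∧ ¬N(q))
The prefix is ∃w ∀y1 ∀q ∃b: 2 universal, 2 existential.

2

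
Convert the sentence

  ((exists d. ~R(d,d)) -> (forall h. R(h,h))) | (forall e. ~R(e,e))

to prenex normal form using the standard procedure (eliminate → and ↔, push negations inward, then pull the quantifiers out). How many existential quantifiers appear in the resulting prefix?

0

First replace A → B with ¬A ∨ B.
  ~(exists d. ~R(d,d)) | (forall h. R(h,h)) | (forall e. ~R(e,e))
Push ¬ through the quantifiers and connectives to reach negation normal form:
  (forall d. R(d,d)) | (forall h. R(h,h)) | (forall e. ~R(e,e))
Pull the quantifiers to the front (each side's bound variable is not free in the other side):
  forall d. forall h. forall e. (R(d,d) | R(h,h) | ~R(e,e))
The prefix is forall d forall h forall e: 3 universal, 0 existential.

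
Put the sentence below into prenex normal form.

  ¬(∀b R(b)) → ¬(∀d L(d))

∀b ∃d (R(b) ∨ ¬L(d))

Rewrite implications/biconditionals: A → B as ¬A ∨ B.
  ¬¬(∀b R(b)) ∨ ¬(∀d L(d))
Move each ¬ inward, flipping quantifiers it crosses:
  (∀b R(b)) ∨ (∃d ¬L(d))
Pull the quantifiers to the front (each side's bound variable is not free in the other side):
  ∀b ∃d (R(b) ∨ ¬L(d))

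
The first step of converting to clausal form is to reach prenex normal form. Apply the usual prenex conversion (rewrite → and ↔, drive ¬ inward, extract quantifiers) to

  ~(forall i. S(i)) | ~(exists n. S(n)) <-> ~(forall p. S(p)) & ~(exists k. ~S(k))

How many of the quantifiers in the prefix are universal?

Rewrite implications/biconditionals: A → B as ¬A ∨ B; A ↔ B as (¬A ∨ B) ∧ (¬B ∨ A).
  (~(~(forall i. S(i)) | ~(exists n. S(n))) | ~(forall p. S(p)) & ~(exists k. ~S(k))) & (~(~(forall p. S(p)) & ~(exists k. ~S(k))) | ~(forall i. S(i)) | ~(exists n. S(n)))
Move each ¬ inward, flipping quantifiers it crosses:
  ((forall i. S(i)) & (exists n. S(n)) | (exists p. ~S(p)) & (forall k. S(k))) & ((forall p. S(p)) | (exists k. ~S(k)) | (exists i. ~S(i)) | (forall n. ~S(n)))
Rename bound variables to avoid capture: p↦v, k↦t, i↦y, n↦s.
  ((forall i. S(i)) & (exists n. S(n)) | (exists p. ~S(p)) & (forall k. S(k))) & ((forall v. S(v)) | (exists t. ~S(t)) | (exists y. ~S(y)) | (forall s. ~S(s)))
Finally move all quantifiers to the prefix:
  forall i. exists n. exists p. forall k. forall v. exists t. exists y. forall s. ((S(i) & S(n) | ~S(p) & S(k)) & (S(v) | ~S(t) | ~S(y) | ~S(s)))
The prefix is forall i exists n exists p forall k forall v exists t exists y forall s: 4 universal, 4 existential.

4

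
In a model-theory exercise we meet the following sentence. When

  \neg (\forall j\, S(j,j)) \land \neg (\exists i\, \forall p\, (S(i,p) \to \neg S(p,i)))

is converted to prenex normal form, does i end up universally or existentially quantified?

Rewrite implications/biconditionals: A → B as ¬A ∨ B.
  \neg (\forall j\, S(j,j)) \land \neg (\exists i\, \forall p\, (\neg S(i,p) \lor \neg S(p,i)))
Move each ¬ inward, flipping quantifiers it crosses:
  (\exists j\, \neg S(j,j)) \land (\forall i\, \exists p\, (S(i,p) \land S(p,i)))
Finally move all quantifiers to the prefix:
  \exists j\, \forall i\, \exists p\, (\neg S(j,j) \land S(i,p) \land S(p,i))
The quantifier \exists i sits under an odd number of negations (counting the antecedent side of each →), so it flips to \forall i.

universal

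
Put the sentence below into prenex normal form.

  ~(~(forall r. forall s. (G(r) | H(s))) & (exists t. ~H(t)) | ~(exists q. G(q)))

forall r. forall s. forall t. exists q. ((G(r) | H(s) | H(t)) & G(q))

Push ¬ through the quantifiers and connectives to reach negation normal form:
  ((forall r. forall s. (G(r) | H(s))) | (forall t. H(t))) & (exists q. G(q))
Extract every quantifier outward, since the variables are now distinct and don't occur free across branches:
  forall r. forall s. forall t. exists q. ((G(r) | H(s) | H(t)) & G(q))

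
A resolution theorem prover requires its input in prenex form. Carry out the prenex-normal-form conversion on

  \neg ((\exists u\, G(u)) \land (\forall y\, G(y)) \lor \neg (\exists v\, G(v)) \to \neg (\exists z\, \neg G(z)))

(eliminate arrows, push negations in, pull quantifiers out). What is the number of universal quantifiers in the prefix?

Rewrite implications/biconditionals: A → B as ¬A ∨ B.
  \neg (\neg ((\exists u\, G(u)) \land (\forall y\, G(y)) \lor \neg (\exists v\, G(v))) \lor \neg (\exists z\, \neg G(z)))
Push ¬ through the quantifiers and connectives to reach negation normal form:
  ((\exists u\, G(u)) \land (\forall y\, G(y)) \lor (\forall v\, \neg G(v))) \land (\exists z\, \neg G(z))
All bound variables are already distinct, so no renaming is needed.
Extract every quantifier outward, since the variables are now distinct and don't occur free across branches:
  \exists u\, \forall y\, \forall v\, \exists z\, ((G(u) \land G(y) \lor \neg G(v)) \land \neg G(z))
The prefix is \exists u \forall y \forall v \exists z: 2 universal, 2 existential.

2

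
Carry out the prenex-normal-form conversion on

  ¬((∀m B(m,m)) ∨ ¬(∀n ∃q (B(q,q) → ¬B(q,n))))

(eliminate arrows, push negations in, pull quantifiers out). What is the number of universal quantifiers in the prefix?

1

Eliminate → and ↔ using ¬ and ∨.
  ¬((∀m B(m,m)) ∨ ¬(∀n ∃q (¬B(q,q) ∨ ¬B(q,n))))
Move each ¬ inward, flipping quantifiers it crosses:
  (∃m ¬B(m,m)) ∧ (∀n ∃q (¬B(q,q) ∨ ¬B(q,n)))
All bound variables are already distinct, so no renaming is needed.
Pull the quantifiers to the front (each side's bound variable is not free in the other side):
  ∃m ∀n ∃q (¬B(m,m) ∧ (¬B(q,q) ∨ ¬B(q,n)))
The prefix is ∃m ∀n ∃q: 1 universal, 2 existential.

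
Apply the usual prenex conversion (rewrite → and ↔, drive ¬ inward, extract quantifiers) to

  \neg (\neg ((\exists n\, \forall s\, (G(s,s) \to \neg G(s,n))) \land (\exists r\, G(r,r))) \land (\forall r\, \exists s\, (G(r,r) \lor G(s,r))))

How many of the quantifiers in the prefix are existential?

First replace A → B with ¬A ∨ B.
  \neg (\neg ((\exists n\, \forall s\, (\neg G(s,s) \lor \neg G(s,n))) \land (\exists r\, G(r,r))) \land (\forall r\, \exists s\, (G(r,r) \lor G(s,r))))
Drive negations inward (¬∀x A ≡ ∃x ¬A, ¬∃x A ≡ ∀x ¬A, De Morgan for ∧/∨):
  (\exists n\, \forall s\, (\neg G(s,s) \lor \neg G(s,n))) \land (\exists r\, G(r,r)) \lor (\exists r\, \forall s\, (\neg G(r,r) \land \neg G(s,r)))
Rename bound variables to avoid capture: r↦q, s↦c.
  (\exists n\, \forall s\, (\neg G(s,s) \lor \neg G(s,n))) \land (\exists r\, G(r,r)) \lor (\exists q\, \forall c\, (\neg G(q,q) \land \neg G(c,q)))
Finally move all quantifiers to the prefix:
  \exists n\, \forall s\, \exists r\, \exists q\, \forall c\, ((\neg G(s,s) \lor \neg G(s,n)) \land G(r,r) \lor \neg G(q,q) \land \neg G(c,q))
The prefix is \exists n \forall s \exists r \exists q \forall c: 2 universal, 3 existential.

3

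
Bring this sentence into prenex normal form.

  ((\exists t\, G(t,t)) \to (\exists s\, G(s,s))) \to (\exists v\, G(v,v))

Rewrite implications/biconditionals: A → B as ¬A ∨ B.
  \neg (\neg (\exists t\, G(t,t)) \lor (\exists s\, G(s,s))) \lor (\exists v\, G(v,v))
Drive negations inward (¬∀x A ≡ ∃x ¬A, ¬∃x A ≡ ∀x ¬A, De Morgan for ∧/∨):
  (\exists t\, G(t,t)) \land (\forall s\, \neg G(s,s)) \lor (\exists v\, G(v,v))
All bound variables are already distinct, so no renaming is needed.
Finally move all quantifiers to the prefix:
  \exists t\, \forall s\, \exists v\, (G(t,t) \land \neg G(s,s) \lor G(v,v))

\exists t\, \forall s\, \exists v\, (G(t,t) \land \neg G(s,s) \lor G(v,v))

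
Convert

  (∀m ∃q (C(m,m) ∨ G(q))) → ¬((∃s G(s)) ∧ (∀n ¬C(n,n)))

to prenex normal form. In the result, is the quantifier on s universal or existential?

First replace A → B with ¬A ∨ B.
  ¬(∀m ∃q (C(m,m) ∨ G(q))) ∨ ¬((∃s G(s)) ∧ (∀n ¬C(n,n)))
Drive negations inward (¬∀x A ≡ ∃x ¬A, ¬∃x A ≡ ∀x ¬A, De Morgan for ∧/∨):
  (∃m ∀q (¬C(m,m) ∧ ¬G(q))) ∨ (∀s ¬G(s)) ∨ (∃n C(n,n))
Extract every quantifier outward, since the variables are now distinct and don't occur free across branches:
  ∃m ∀q ∀s ∃n (¬C(m,m) ∧ ¬G(q) ∨ ¬G(s) ∨ C(n,n))
The quantifier ∃s sits under an odd number of negations (counting the antecedent side of each →), so it flips to ∀s.

universal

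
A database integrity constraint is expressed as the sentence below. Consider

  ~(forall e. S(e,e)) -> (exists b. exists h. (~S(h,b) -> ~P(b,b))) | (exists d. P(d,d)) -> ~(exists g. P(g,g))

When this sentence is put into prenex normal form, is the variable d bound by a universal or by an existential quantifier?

Rewrite implications/biconditionals: A → B as ¬A ∨ B.
  ~~(forall e. S(e,e)) | ~((exists b. exists h. (~~S(h,b) | ~P(b,b))) | (exists d. P(d,d))) | ~(exists g. P(g,g))
Drive negations inward (¬∀x A ≡ ∃x ¬A, ¬∃x A ≡ ∀x ¬A, De Morgan for ∧/∨):
  (forall e. S(e,e)) | (forall b. forall h. (~S(h,b) & P(b,b))) & (forall d. ~P(d,d)) | (forall g. ~P(g,g))
Extract every quantifier outward, since the variables are now distinct and don't occur free across branches:
  forall e. forall b. forall h. forall d. forall g. (S(e,e) | ~S(h,b) & P(b,b) & ~P(d,d) | ~P(g,g))
The quantifier exists d sits under an odd number of negations (counting the antecedent side of each →), so it flips to forall d.

universal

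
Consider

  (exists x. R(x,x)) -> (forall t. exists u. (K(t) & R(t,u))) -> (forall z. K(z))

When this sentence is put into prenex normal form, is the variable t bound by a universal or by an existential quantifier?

existential

Rewrite implications/biconditionals: A → B as ¬A ∨ B.
  ~(exists x. R(x,x)) | ~(forall t. exists u. (K(t) & R(t,u))) | (forall z. K(z))
Push ¬ through the quantifiers and connectives to reach negation normal form:
  (forall x. ~R(x,x)) | (exists t. forall u. (~K(t) | ~R(t,u))) | (forall z. K(z))
Pull the quantifiers to the front (each side's bound variable is not free in the other side):
  forall x. exists t. forall u. forall z. (~R(x,x) | ~K(t) | ~R(t,u) | K(z))
The quantifier forall t sits under an odd number of negations (counting the antecedent side of each →), so it flips to exists t.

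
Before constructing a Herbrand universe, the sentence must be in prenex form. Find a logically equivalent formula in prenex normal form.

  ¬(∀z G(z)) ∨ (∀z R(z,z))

Move each ¬ inward, flipping quantifiers it crosses:
  (∃z ¬G(z)) ∨ (∀z R(z,z))
Rename bound variables to avoid capture: z↦y1.
  (∃z ¬G(z)) ∨ (∀y1 R(y1,y1))
Finally move all quantifiers to the prefix:
  ∃z ∀y1 (¬G(z) ∨ R(y1,y1))

∃z ∀y1 (¬G(z) ∨ R(y1,y1))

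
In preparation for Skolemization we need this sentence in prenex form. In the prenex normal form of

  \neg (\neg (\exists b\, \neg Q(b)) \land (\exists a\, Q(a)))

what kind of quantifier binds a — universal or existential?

Drive negations inward (¬∀x A ≡ ∃x ¬A, ¬∃x A ≡ ∀x ¬A, De Morgan for ∧/∨):
  (\exists b\, \neg Q(b)) \lor (\forall a\, \neg Q(a))
All bound variables are already distinct, so no renaming is needed.
Finally move all quantifiers to the prefix:
  \exists b\, \forall a\, (\neg Q(b) \lor \neg Q(a))
The quantifier \exists a sits under an odd number of negations, so it flips to \forall a.

universal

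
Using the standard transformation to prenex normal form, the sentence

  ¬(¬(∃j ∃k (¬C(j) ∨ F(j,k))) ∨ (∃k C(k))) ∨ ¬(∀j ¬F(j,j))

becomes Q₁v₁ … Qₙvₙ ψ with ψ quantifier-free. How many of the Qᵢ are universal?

Push ¬ through the quantifiers and connectives to reach negation normal form:
  (∃j ∃k (¬C(j) ∨ F(j,k))) ∧ (∀k ¬C(k)) ∨ (∃j F(j,j))
Standardize variables apart so no two quantifiers bind the same name: k↦y1, j↦y.
  (∃j ∃k (¬C(j) ∨ F(j,k))) ∧ (∀y1 ¬C(y1)) ∨ (∃y F(y,y))
Finally move all quantifiers to the prefix:
  ∃j ∃k ∀y1 ∃y ((¬C(j) ∨ F(j,k)) ∧ ¬C(y1) ∨ F(y,y))
The prefix is ∃j ∃k ∀y1 ∃y: 1 universal, 3 existential.

1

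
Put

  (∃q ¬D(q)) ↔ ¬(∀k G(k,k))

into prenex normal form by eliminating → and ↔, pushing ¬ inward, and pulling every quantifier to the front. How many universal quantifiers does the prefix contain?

2

Rewrite implications/biconditionals: A → B as ¬A ∨ B; A ↔ B as (¬A ∨ B) ∧ (¬B ∨ A).
  (¬(∃q ¬D(q)) ∨ ¬(∀k G(k,k))) ∧ (¬¬(∀k G(k,k)) ∨ (∃q ¬D(q)))
Drive negations inward (¬∀x A ≡ ∃x ¬A, ¬∃x A ≡ ∀x ¬A, De Morgan for ∧/∨):
  ((∀q D(q)) ∨ (∃k ¬G(k,k))) ∧ ((∀k G(k,k)) ∨ (∃q ¬D(q)))
Rename bound variables to avoid capture: k↦y1, q↦s.
  ((∀q D(q)) ∨ (∃k ¬G(k,k))) ∧ ((∀y1 G(y1,y1)) ∨ (∃s ¬D(s)))
Extract every quantifier outward, since the variables are now distinct and don't occur free across branches:
  ∀q ∃k ∀y1 ∃s ((D(q) ∨ ¬G(k,k)) ∧ (G(y1,y1) ∨ ¬D(s)))
The prefix is ∀q ∃k ∀y1 ∃s: 2 universal, 2 existential.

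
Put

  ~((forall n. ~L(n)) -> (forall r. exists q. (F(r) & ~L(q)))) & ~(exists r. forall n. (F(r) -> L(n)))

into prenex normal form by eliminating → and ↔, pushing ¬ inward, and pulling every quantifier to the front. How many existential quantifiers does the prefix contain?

2

Rewrite implications/biconditionals: A → B as ¬A ∨ B.
  ~(~(forall n. ~L(n)) | (forall r. exists q. (F(r) & ~L(q)))) & ~(exists r. forall n. (~F(r) | L(n)))
Drive negations inward (¬∀x A ≡ ∃x ¬A, ¬∃x A ≡ ∀x ¬A, De Morgan for ∧/∨):
  (forall n. ~L(n)) & (exists r. forall q. (~F(r) | L(q))) & (forall r. exists n. (F(r) & ~L(n)))
Rename bound variables to avoid capture: r↦v1, n↦z.
  (forall n. ~L(n)) & (exists r. forall q. (~F(r) | L(q))) & (forall v1. exists z. (F(v1) & ~L(z)))
Finally move all quantifiers to the prefix:
  forall n. exists r. forall q. forall v1. exists z. (~L(n) & (~F(r) | L(q)) & F(v1) & ~L(z))
The prefix is forall n exists r forall q forall v1 exists z: 3 universal, 2 existential.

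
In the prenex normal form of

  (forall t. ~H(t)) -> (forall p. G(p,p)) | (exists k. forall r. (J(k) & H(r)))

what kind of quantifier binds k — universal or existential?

Rewrite implications/biconditionals: A → B as ¬A ∨ B.
  ~(forall t. ~H(t)) | (forall p. G(p,p)) | (exists k. forall r. (J(k) & H(r)))
Move each ¬ inward, flipping quantifiers it crosses:
  (exists t. H(t)) | (forall p. G(p,p)) | (exists k. forall r. (J(k) & H(r)))
Extract every quantifier outward, since the variables are now distinct and don't occur free across branches:
  exists t. forall p. exists k. forall r. (H(t) | G(p,p) | J(k) & H(r))
The quantifier exists k sits under an even number of negations (counting the antecedent side of each →), so it remains existential.

existential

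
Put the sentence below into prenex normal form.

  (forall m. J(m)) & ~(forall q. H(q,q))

Move each ¬ inward, flipping quantifiers it crosses:
  (forall m. J(m)) & (exists q. ~H(q,q))
All bound variables are already distinct, so no renaming is needed.
Pull the quantifiers to the front (each side's bound variable is not free in the other side):
  forall m. exists q. (J(m) & ~H(q,q))

forall m. exists q. (J(m) & ~H(q,q))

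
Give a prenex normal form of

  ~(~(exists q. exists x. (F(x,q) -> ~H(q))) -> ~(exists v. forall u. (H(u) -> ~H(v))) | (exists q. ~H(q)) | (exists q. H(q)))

forall q. forall x. exists v. forall u. forall c. forall w1. (F(x,q) & H(q) & (~H(u) | ~H(v)) & H(c) & ~H(w1))

First replace A → B with ¬A ∨ B.
  ~(~~(exists q. exists x. (~F(x,q) | ~H(q))) | ~(exists v. forall u. (~H(u) | ~H(v))) | (exists q. ~H(q)) | (exists q. H(q)))
Move each ¬ inward, flipping quantifiers it crosses:
  (forall q. forall x. (F(x,q) & H(q))) & (exists v. forall u. (~H(u) | ~H(v))) & (forall q. H(q)) & (forall q. ~H(q))
Standardize variables apart so no two quantifiers bind the same name: q↦c, q↦w1.
  (forall q. forall x. (F(x,q) & H(q))) & (exists v. forall u. (~H(u) | ~H(v))) & (forall c. H(c)) & (forall w1. ~H(w1))
Finally move all quantifiers to the prefix:
  forall q. forall x. exists v. forall u. forall c. forall w1. (F(x,q) & H(q) & (~H(u) | ~H(v)) & H(c) & ~H(w1))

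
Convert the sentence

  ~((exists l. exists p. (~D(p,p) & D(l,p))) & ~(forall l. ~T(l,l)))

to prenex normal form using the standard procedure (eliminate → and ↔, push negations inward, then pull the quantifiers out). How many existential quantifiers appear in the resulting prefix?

Move each ¬ inward, flipping quantifiers it crosses:
  (forall l. forall p. (D(p,p) | ~D(l,p))) | (forall l. ~T(l,l))
Standardize variables apart so no two quantifiers bind the same name: l↦v1.
  (forall l. forall p. (D(p,p) | ~D(l,p))) | (forall v1. ~T(v1,v1))
Pull the quantifiers to the front (each side's bound variable is not free in the other side):
  forall l. forall p. forall v1. (D(p,p) | ~D(l,p) | ~T(v1,v1))
The prefix is forall l forall p forall v1: 3 universal, 0 existential.

0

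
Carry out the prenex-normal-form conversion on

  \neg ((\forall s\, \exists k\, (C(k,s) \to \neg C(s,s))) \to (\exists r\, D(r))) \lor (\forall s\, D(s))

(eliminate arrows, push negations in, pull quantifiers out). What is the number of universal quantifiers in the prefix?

3

Eliminate → and ↔ using ¬ and ∨.
  \neg (\neg (\forall s\, \exists k\, (\neg C(k,s) \lor \neg C(s,s))) \lor (\exists r\, D(r))) \lor (\forall s\, D(s))
Move each ¬ inward, flipping quantifiers it crosses:
  (\forall s\, \exists k\, (\neg C(k,s) \lor \neg C(s,s))) \land (\forall r\, \neg D(r)) \lor (\forall s\, D(s))
Give each quantifier a distinct variable: s↦c.
  (\forall s\, \exists k\, (\neg C(k,s) \lor \neg C(s,s))) \land (\forall r\, \neg D(r)) \lor (\forall c\, D(c))
Pull the quantifiers to the front (each side's bound variable is not free in the other side):
  \forall s\, \exists k\, \forall r\, \forall c\, ((\neg C(k,s) \lor \neg C(s,s)) \land \neg D(r) \lor D(c))
The prefix is \forall s \exists k \forall r \forall c: 3 universal, 1 existential.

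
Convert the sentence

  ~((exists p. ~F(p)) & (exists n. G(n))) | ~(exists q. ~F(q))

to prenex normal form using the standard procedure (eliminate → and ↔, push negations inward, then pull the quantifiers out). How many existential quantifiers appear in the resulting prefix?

Drive negations inward (¬∀x A ≡ ∃x ¬A, ¬∃x A ≡ ∀x ¬A, De Morgan for ∧/∨):
  (forall p. F(p)) | (forall n. ~G(n)) | (forall q. F(q))
Finally move all quantifiers to the prefix:
  forall p. forall n. forall q. (F(p) | ~G(n) | F(q))
The prefix is forall p forall n forall q: 3 universal, 0 existential.

0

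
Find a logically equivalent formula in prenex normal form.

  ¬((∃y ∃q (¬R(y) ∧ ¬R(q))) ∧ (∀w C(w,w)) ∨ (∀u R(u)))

Move each ¬ inward, flipping quantifiers it crosses:
  ((∀y ∀q (R(y) ∨ R(q))) ∨ (∃w ¬C(w,w))) ∧ (∃u ¬R(u))
All bound variables are already distinct, so no renaming is needed.
Pull the quantifiers to the front (each side's bound variable is not free in the other side):
  ∀y ∀q ∃w ∃u ((R(y) ∨ R(q) ∨ ¬C(w,w)) ∧ ¬R(u))

∀y ∀q ∃w ∃u ((R(y) ∨ R(q) ∨ ¬C(w,w)) ∧ ¬R(u))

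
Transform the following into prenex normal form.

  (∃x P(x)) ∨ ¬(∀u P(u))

Move each ¬ inward, flipping quantifiers it crosses:
  (∃x P(x)) ∨ (∃u ¬P(u))
All bound variables are already distinct, so no renaming is needed.
Extract every quantifier outward, since the variables are now distinct and don't occur free across branches:
  ∃x ∃u (P(x) ∨ ¬P(u))

∃x ∃u (P(x) ∨ ¬P(u))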